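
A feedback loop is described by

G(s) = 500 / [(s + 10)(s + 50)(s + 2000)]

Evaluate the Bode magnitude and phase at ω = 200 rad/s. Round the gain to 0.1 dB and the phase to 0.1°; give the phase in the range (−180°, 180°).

-104.4 dB, -168.8°

At s = jω = j200:
pole (s+10): 10 + j200 → |·| = √(10²+200²) = √40100 ≈ 200.25, ∠ = arctan(200/10) ≈ 87.14°
pole (s+50): 50 + j200 → |·| = √(50²+200²) = √42500 ≈ 206.16, ∠ = arctan(200/50) ≈ 75.96°
pole (s+2000): 2000 + j200 → |·| = √(2000²+200²) = √4040000 ≈ 2010, ∠ = arctan(200/2000) ≈ 5.71°
|G| = 500 / 8.298e+07 ≈ 6.0255e-06
Gain = 20 log₁₀(6.0255e-06) ≈ -104.40 dB
∠G = 0.00° − 168.81° = -168.81°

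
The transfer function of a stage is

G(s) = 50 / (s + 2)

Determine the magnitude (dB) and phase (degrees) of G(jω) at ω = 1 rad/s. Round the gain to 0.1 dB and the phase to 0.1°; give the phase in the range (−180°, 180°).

27.0 dB, -26.6°

Substitute s = j1:
Numerator: 50 = 50 + j0
Denominator: (j1) + 2 = 2 + j1
|N| = √(50² + 0²) ≈ 50, ∠N ≈ 0.00°
|D| = √(2² + 1²) ≈ 2.2361, ∠D ≈ 26.57°
|G| = 50 / 2.2361 ≈ 22.36
Gain = 20 log₁₀(22.36) ≈ 26.99 dB
∠G = 0.00° − 26.57° = -26.57°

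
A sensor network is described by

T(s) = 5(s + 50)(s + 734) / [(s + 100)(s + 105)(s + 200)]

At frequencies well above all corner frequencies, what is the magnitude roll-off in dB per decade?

Each pole contributes −20 dB/decade at high frequency; each zero contributes +20 dB/decade.
Net: 2 zero(s) − 3 pole(s) → -20 dB/decade.

-20 dB/decade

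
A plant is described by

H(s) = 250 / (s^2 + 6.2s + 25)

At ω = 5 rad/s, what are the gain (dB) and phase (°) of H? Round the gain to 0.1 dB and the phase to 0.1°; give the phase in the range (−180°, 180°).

At s = jω = j5:
quadratic: (j5)² + 6.2·j5 + 25 = 0 + j31 → |·| ≈ 31, ∠ ≈ 90.00°
|H| = 250 / 31 ≈ 8.0645
Gain = 20 log₁₀(8.0645) ≈ 18.13 dB
∠H = 0.00° − 90.00° = -90.00°

18.1 dB, -90.0°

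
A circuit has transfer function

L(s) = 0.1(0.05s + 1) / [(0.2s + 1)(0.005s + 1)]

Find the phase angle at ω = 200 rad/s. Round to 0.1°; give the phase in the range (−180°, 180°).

At ω = 200 rad/s:
zero (1 + j200·0.05) = 1 + j10 → |·| ≈ 10.05, ∠ ≈ 84.29°
pole (1 + j200·0.2) = 1 + j40 → |·| ≈ 40.012, ∠ ≈ 88.57°
pole (1 + j200·0.005) = 1 + j1 → |·| ≈ 1.4142, ∠ ≈ 45.00°
∠L = (84.29°) − (88.57° + 45.00°) = -49.28°

-49.3°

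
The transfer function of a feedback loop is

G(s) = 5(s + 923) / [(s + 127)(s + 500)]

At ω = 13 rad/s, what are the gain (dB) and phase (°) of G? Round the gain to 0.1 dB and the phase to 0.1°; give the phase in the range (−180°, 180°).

-22.8 dB, -6.5°

At s = jω = j13:
zero (s+923): 923 + j13 → |·| = √(923²+13²) = √852098 ≈ 923.09, ∠ = arctan(13/923) ≈ 0.81°
pole (s+127): 127 + j13 → |·| = √(127²+13²) = √16298 ≈ 127.66, ∠ = arctan(13/127) ≈ 5.84°
pole (s+500): 500 + j13 → |·| = √(500²+13²) = √250169 ≈ 500.17, ∠ = arctan(13/500) ≈ 1.49°
|G| = 5 · 923.09 / 63852 ≈ 0.072284
Gain = 20 log₁₀(0.072284) ≈ -22.82 dB
∠G = 0.81° − 7.33° = -6.52°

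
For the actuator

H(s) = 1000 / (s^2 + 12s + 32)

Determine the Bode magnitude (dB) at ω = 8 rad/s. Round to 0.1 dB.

Substitute s = j8:
Numerator: 1000 = 1000 + j0
Denominator: (j8)^2 + 12(j8) + 32 = -32 + j96
|N| = √(1000² + 0²) ≈ 1000, ∠N ≈ 0.00°
|D| = √(32² + 96²) ≈ 101.19, ∠D ≈ 108.43°
|H| = 1000 / 101.19 ≈ 9.8824
Gain = 20 log₁₀(9.8824) ≈ 19.90 dB

19.9 dB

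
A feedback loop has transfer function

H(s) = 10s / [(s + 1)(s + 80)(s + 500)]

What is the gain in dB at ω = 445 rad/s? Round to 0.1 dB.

-89.6 dB

At s = jω = j445:
zero at origin: s = j445 → |·| = 445, ∠ = 90.00°
pole (s+1): 1 + j445 → |·| = √(1²+445²) = √198026 ≈ 445, ∠ = arctan(445/1) ≈ 89.87°
pole (s+80): 80 + j445 → |·| = √(80²+445²) = √204425 ≈ 452.13, ∠ = arctan(445/80) ≈ 79.81°
pole (s+500): 500 + j445 → |·| = √(500²+445²) = √448025 ≈ 669.35, ∠ = arctan(445/500) ≈ 41.67°
|H| = 10 · 445 / 1.3467e+08 ≈ 3.3044e-05
Gain = 20 log₁₀(3.3044e-05) ≈ -89.62 dB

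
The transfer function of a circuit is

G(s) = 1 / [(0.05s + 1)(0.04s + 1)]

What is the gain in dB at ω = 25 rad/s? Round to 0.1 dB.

-7.1 dB

At ω = 25 rad/s:
pole (1 + j25·0.05) = 1 + j1.25 → |·| ≈ 1.6008, ∠ ≈ 51.34°
pole (1 + j25·0.04) = 1 + j1 → |·| ≈ 1.4142, ∠ ≈ 45.00°
|G| = 1 · 1 / (1.6008 · 1.4142) ≈ 0.44173
Gain = 20 log₁₀(0.44173) ≈ -7.10 dB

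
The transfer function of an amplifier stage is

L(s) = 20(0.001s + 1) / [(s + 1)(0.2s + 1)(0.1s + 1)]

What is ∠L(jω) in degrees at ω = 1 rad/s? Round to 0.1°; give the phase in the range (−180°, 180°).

-62.0°

At ω = 1 rad/s:
zero (1 + j1·0.001) = 1 + j0.001 → |·| ≈ 1, ∠ ≈ 0.06°
pole (1 + j1·1) = 1 + j1 → |·| ≈ 1.4142, ∠ ≈ 45.00°
pole (1 + j1·0.2) = 1 + j0.2 → |·| ≈ 1.0198, ∠ ≈ 11.31°
pole (1 + j1·0.1) = 1 + j0.1 → |·| ≈ 1.005, ∠ ≈ 5.71°
∠L = (0.06°) − (45.00° + 11.31° + 5.71°) = -61.96°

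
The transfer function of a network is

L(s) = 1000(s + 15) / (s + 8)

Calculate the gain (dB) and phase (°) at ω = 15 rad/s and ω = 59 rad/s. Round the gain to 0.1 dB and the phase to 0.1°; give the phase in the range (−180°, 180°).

At s = jω = j15:
zero (s+15): 15 + j15 → |·| = √(15²+15²) = √450 ≈ 21.213, ∠ = arctan(15/15) ≈ 45.00°
pole (s+8): 8 + j15 → |·| = √(8²+15²) = √289 ≈ 17, ∠ = arctan(15/8) ≈ 61.93°
|L| = 1000 · 21.213 / 17 ≈ 1247.8
Gain = 20 log₁₀(1247.8) ≈ 61.92 dB
∠L = 45.00° − 61.93° = -16.93°

At s = jω = j59:
zero (s+15): 15 + j59 → |·| = √(15²+59²) = √3706 ≈ 60.877, ∠ = arctan(59/15) ≈ 75.74°
pole (s+8): 8 + j59 → |·| = √(8²+59²) = √3545 ≈ 59.54, ∠ = arctan(59/8) ≈ 82.28°
|L| = 1000 · 60.877 / 59.54 ≈ 1022.5
Gain = 20 log₁₀(1022.5) ≈ 60.19 dB
∠L = 75.74° − 82.28° = -6.54°

ω = 15: 61.9 dB, -16.9°; ω = 59: 60.2 dB, -6.5°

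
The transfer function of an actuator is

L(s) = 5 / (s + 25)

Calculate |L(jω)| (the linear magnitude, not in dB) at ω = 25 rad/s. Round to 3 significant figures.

0.141

Substitute s = j25:
Numerator: 5 = 5 + j0
Denominator: (j25) + 25 = 25 + j25
|N| = √(5² + 0²) ≈ 5, ∠N ≈ 0.00°
|D| = √(25² + 25²) ≈ 35.355, ∠D ≈ 45.00°
|L| = 5 / 35.355 ≈ 0.14142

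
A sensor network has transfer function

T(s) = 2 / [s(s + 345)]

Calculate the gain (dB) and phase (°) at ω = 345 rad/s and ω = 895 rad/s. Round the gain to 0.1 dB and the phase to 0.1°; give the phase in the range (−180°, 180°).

At s = jω = j345:
pole (s+345): 345 + j345 → |·| = √(345²+345²) = √238050 ≈ 487.9, ∠ = arctan(345/345) ≈ 45.00°
pole at origin: |s| = 345, ∠ = 90.00° (in denominator)
|T| = 2 / 1.6833e+05 ≈ 1.1881e-05
Gain = 20 log₁₀(1.1881e-05) ≈ -98.50 dB
∠T = 0.00° − 135.00° = -135.00°

At s = jω = j895:
pole (s+345): 345 + j895 → |·| = √(345²+895²) = √920050 ≈ 959.19, ∠ = arctan(895/345) ≈ 68.92°
pole at origin: |s| = 895, ∠ = 90.00° (in denominator)
|T| = 2 / 8.5848e+05 ≈ 2.3297e-06
Gain = 20 log₁₀(2.3297e-06) ≈ -112.65 dB
∠T = 0.00° − 158.92° = -158.92°

ω = 345: -98.5 dB, -135.0°; ω = 895: -112.7 dB, -158.9°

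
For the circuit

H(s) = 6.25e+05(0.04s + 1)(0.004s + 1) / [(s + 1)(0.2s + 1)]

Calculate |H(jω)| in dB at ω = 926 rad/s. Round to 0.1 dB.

At ω = 926 rad/s:
zero (1 + j926·0.04) = 1 + j37.04 → |·| ≈ 37.053, ∠ ≈ 88.45°
zero (1 + j926·0.004) = 1 + j3.704 → |·| ≈ 3.8366, ∠ ≈ 74.89°
pole (1 + j926·1) = 1 + j926 → |·| ≈ 926, ∠ ≈ 89.94°
pole (1 + j926·0.2) = 1 + j185.2 → |·| ≈ 185.2, ∠ ≈ 89.69°
|H| = 6.25e+05 · 37.053 · 3.8366 / (926 · 185.2) ≈ 518.08
Gain = 20 log₁₀(518.08) ≈ 54.29 dB

54.3 dB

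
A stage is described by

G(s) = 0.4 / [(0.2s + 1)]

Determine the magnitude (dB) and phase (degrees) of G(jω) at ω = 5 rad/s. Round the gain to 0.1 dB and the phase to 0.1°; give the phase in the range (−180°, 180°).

At ω = 5 rad/s:
pole (1 + j5·0.2) = 1 + j1 → |·| ≈ 1.4142, ∠ ≈ 45.00°
|G| = 0.4 · 1 / (1.4142) ≈ 0.28285
Gain = 20 log₁₀(0.28285) ≈ -10.97 dB
∠G = (0°) − (45.00°) = -45.00°

-11.0 dB, -45.0°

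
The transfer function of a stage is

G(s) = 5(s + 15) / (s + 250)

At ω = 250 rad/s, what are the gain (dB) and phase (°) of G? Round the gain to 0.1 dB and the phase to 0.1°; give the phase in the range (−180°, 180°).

11.0 dB, 41.6°

At s = jω = j250:
zero (s+15): 15 + j250 → |·| = √(15²+250²) = √62725 ≈ 250.45, ∠ = arctan(250/15) ≈ 86.57°
pole (s+250): 250 + j250 → |·| = √(250²+250²) = √125000 ≈ 353.55, ∠ = arctan(250/250) ≈ 45.00°
|G| = 5 · 250.45 / 353.55 ≈ 3.5419
Gain = 20 log₁₀(3.5419) ≈ 10.98 dB
∠G = 86.57° − 45.00° = 41.57°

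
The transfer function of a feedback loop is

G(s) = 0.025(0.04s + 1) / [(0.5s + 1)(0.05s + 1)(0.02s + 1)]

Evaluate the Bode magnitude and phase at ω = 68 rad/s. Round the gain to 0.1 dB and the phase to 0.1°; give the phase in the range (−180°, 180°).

At ω = 68 rad/s:
zero (1 + j68·0.04) = 1 + j2.72 → |·| ≈ 2.898, ∠ ≈ 69.81°
pole (1 + j68·0.5) = 1 + j34 → |·| ≈ 34.015, ∠ ≈ 88.32°
pole (1 + j68·0.05) = 1 + j3.4 → |·| ≈ 3.544, ∠ ≈ 73.61°
pole (1 + j68·0.02) = 1 + j1.36 → |·| ≈ 1.6881, ∠ ≈ 53.67°
|G| = 0.025 · 2.898 / (34.015 · 3.544 · 1.6881) ≈ 0.00035602
Gain = 20 log₁₀(0.00035602) ≈ -68.97 dB
∠G = (69.81°) − (88.32° + 73.61° + 53.67°) = -145.79°

-69.0 dB, -145.8°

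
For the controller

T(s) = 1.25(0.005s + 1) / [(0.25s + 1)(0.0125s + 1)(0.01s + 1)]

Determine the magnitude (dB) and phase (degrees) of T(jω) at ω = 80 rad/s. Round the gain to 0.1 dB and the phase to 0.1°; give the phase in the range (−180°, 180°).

-28.6 dB, -149.0°

At ω = 80 rad/s:
zero (1 + j80·0.005) = 1 + j0.4 → |·| ≈ 1.077, ∠ ≈ 21.80°
pole (1 + j80·0.25) = 1 + j20 → |·| ≈ 20.025, ∠ ≈ 87.14°
pole (1 + j80·0.0125) = 1 + j1 → |·| ≈ 1.4142, ∠ ≈ 45.00°
pole (1 + j80·0.01) = 1 + j0.8 → |·| ≈ 1.2806, ∠ ≈ 38.66°
|T| = 1.25 · 1.077 / (20.025 · 1.4142 · 1.2806) ≈ 0.037122
Gain = 20 log₁₀(0.037122) ≈ -28.61 dB
∠T = (21.80°) − (87.14° + 45.00° + 38.66°) = -149.00°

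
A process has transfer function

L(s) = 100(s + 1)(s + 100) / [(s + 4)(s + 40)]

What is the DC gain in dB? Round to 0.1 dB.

35.9 dB

L(0) = 100·1·100 / (4·40) = 62.5
20 log₁₀(62.5) ≈ 35.92 dB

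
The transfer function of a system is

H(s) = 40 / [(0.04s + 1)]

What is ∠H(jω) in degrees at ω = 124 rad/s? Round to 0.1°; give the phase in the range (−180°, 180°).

At ω = 124 rad/s:
pole (1 + j124·0.04) = 1 + j4.96 → |·| ≈ 5.0598, ∠ ≈ 78.60°
∠H = (0°) − (78.60°) = -78.60°

-78.6°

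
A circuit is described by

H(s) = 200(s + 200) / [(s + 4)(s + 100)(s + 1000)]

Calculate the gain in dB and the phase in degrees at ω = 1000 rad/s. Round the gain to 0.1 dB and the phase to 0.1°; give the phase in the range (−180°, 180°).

-76.9 dB, -140.4°

At s = jω = j1000:
zero (s+200): 200 + j1000 → |·| = √(200²+1000²) = √1040000 ≈ 1019.8, ∠ = arctan(1000/200) ≈ 78.69°
pole (s+4): 4 + j1000 → |·| = √(4²+1000²) = √1000016 ≈ 1000, ∠ = arctan(1000/4) ≈ 89.77°
pole (s+100): 100 + j1000 → |·| = √(100²+1000²) = √1010000 ≈ 1005, ∠ = arctan(1000/100) ≈ 84.29°
pole (s+1000): 1000 + j1000 → |·| = √(1000²+1000²) = √2000000 ≈ 1414.2, ∠ = arctan(1000/1000) ≈ 45.00°
|H| = 200 · 1019.8 / 1.4213e+09 ≈ 0.0001435
Gain = 20 log₁₀(0.0001435) ≈ -76.86 dB
∠H = 78.69° − 219.06° = -140.37°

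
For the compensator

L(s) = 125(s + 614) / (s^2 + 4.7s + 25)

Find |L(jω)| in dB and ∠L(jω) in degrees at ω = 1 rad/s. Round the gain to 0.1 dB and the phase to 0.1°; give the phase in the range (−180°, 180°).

69.9 dB, -11.0°

At s = jω = j1:
zero (s+614): 614 + j1 → |·| = √(614²+1²) = √376997 ≈ 614, ∠ = arctan(1/614) ≈ 0.09°
quadratic: (j1)² + 4.7·j1 + 25 = 24 + j4.7 → |·| ≈ 24.456, ∠ ≈ 11.08°
|L| = 125 · 614 / 24.456 ≈ 3138.3
Gain = 20 log₁₀(3138.3) ≈ 69.93 dB
∠L = 0.09° − 11.08° = -10.99°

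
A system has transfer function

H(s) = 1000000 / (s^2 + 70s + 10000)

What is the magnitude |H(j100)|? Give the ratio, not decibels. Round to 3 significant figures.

At s = jω = j100:
quadratic: (j100)² + 70·j100 + 10000 = 0 + j7000 → |·| ≈ 7000, ∠ ≈ 90.00°
|H| = 1000000 / 7000 ≈ 142.86

143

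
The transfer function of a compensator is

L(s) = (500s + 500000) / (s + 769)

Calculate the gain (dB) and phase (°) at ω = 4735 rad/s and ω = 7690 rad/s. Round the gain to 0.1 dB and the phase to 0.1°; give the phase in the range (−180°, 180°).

Substitute s = j4735:
Numerator: 500(j4735) + 500000 = 500000 + j2367500
Denominator: (j4735) + 769 = 769 + j4735
|N| = √(500000² + 2367500²) ≈ 2.4197e+06, ∠N ≈ 78.07°
|D| = √(769² + 4735²) ≈ 4797, ∠D ≈ 80.78°
|L| = 2.4197e+06 / 4797 ≈ 504.42
Gain = 20 log₁₀(504.42) ≈ 54.06 dB
∠L = 78.07° − 80.78° = -2.71°

Substitute s = j7690:
Numerator: 500(j7690) + 500000 = 500000 + j3845000
Denominator: (j7690) + 769 = 769 + j7690
|N| = √(500000² + 3845000²) ≈ 3.8774e+06, ∠N ≈ 82.59°
|D| = √(769² + 7690²) ≈ 7728.4, ∠D ≈ 84.29°
|L| = 3.8774e+06 / 7728.4 ≈ 501.71
Gain = 20 log₁₀(501.71) ≈ 54.01 dB
∠L = 82.59° − 84.29° = -1.70°

ω = 4735: 54.1 dB, -2.7°; ω = 7690: 54.0 dB, -1.7°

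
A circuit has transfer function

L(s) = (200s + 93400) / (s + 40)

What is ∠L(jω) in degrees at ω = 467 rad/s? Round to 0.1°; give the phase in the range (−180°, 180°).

Substitute s = j467:
Numerator: 200(j467) + 93400 = 93400 + j93400
Denominator: (j467) + 40 = 40 + j467
|N| = √(93400² + 93400²) ≈ 1.3209e+05, ∠N ≈ 45.00°
|D| = √(40² + 467²) ≈ 468.71, ∠D ≈ 85.10°
∠L = 45.00° − 85.10° = -40.10°

-40.1°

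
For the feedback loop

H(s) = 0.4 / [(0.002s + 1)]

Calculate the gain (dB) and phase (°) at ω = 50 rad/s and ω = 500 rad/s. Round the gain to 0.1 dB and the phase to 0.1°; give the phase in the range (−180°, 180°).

ω = 50: -8.0 dB, -5.7°; ω = 500: -11.0 dB, -45.0°

At ω = 50 rad/s:
pole (1 + j50·0.002) = 1 + j0.1 → |·| ≈ 1.005, ∠ ≈ 5.71°
|H| = 0.4 · 1 / (1.005) ≈ 0.39801
Gain = 20 log₁₀(0.39801) ≈ -8.00 dB
∠H = (0°) − (5.71°) = -5.71°

At ω = 500 rad/s:
pole (1 + j500·0.002) = 1 + j1 → |·| ≈ 1.4142, ∠ ≈ 45.00°
|H| = 0.4 · 1 / (1.4142) ≈ 0.28285
Gain = 20 log₁₀(0.28285) ≈ -10.97 dB
∠H = (0°) − (45.00°) = -45.00°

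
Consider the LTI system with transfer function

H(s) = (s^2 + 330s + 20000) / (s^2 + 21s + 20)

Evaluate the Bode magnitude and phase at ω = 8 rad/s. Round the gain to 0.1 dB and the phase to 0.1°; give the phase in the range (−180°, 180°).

Substitute s = j8:
Numerator: (j8)^2 + 330(j8) + 20000 = 19936 + j2640
Denominator: (j8)^2 + 21(j8) + 20 = -44 + j168
|N| = √(19936² + 2640²) ≈ 20110, ∠N ≈ 7.54°
|D| = √(44² + 168²) ≈ 173.67, ∠D ≈ 104.68°
|H| = 20110 / 173.67 ≈ 115.79
Gain = 20 log₁₀(115.79) ≈ 41.27 dB
∠H = 7.54° − 104.68° = -97.14°

41.3 dB, -97.1°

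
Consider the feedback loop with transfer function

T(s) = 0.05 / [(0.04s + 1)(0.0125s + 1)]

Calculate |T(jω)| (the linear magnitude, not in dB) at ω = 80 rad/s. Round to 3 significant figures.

At ω = 80 rad/s:
pole (1 + j80·0.04) = 1 + j3.2 → |·| ≈ 3.3526, ∠ ≈ 72.65°
pole (1 + j80·0.0125) = 1 + j1 → |·| ≈ 1.4142, ∠ ≈ 45.00°
|T| = 0.05 · 1 / (3.3526 · 1.4142) ≈ 0.010546

0.0105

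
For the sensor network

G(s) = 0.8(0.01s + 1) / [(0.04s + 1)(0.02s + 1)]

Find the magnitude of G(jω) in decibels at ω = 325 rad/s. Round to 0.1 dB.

At ω = 325 rad/s:
zero (1 + j325·0.01) = 1 + j3.25 → |·| ≈ 3.4004, ∠ ≈ 72.90°
pole (1 + j325·0.04) = 1 + j13 → |·| ≈ 13.038, ∠ ≈ 85.60°
pole (1 + j325·0.02) = 1 + j6.5 → |·| ≈ 6.5765, ∠ ≈ 81.25°
|G| = 0.8 · 3.4004 / (13.038 · 6.5765) ≈ 0.031726
Gain = 20 log₁₀(0.031726) ≈ -29.97 dB

-30.0 dB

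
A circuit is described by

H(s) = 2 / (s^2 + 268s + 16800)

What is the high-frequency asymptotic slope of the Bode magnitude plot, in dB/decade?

Each pole contributes −20 dB/decade at high frequency; each zero contributes +20 dB/decade.
Net: 0 zero(s) − 2 pole(s) → -40 dB/decade.

-40 dB/decade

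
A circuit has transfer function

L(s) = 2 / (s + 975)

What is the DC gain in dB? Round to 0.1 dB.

-53.8 dB

L(0) = 2 / 975 ≈ 0.0020513
20 log₁₀(0.0020513) ≈ -53.76 dB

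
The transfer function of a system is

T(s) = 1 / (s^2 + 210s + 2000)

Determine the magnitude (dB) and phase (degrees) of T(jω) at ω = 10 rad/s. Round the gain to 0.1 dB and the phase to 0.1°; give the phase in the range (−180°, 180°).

-69.0 dB, -47.9°

Substitute s = j10:
Numerator: 1 = 1 + j0
Denominator: (j10)^2 + 210(j10) + 2000 = 1900 + j2100
|N| = √(1² + 0²) ≈ 1, ∠N ≈ 0.00°
|D| = √(1900² + 2100²) ≈ 2832, ∠D ≈ 47.86°
|T| = 1 / 2832 ≈ 0.00035311
Gain = 20 log₁₀(0.00035311) ≈ -69.04 dB
∠T = 0.00° − 47.86° = -47.86°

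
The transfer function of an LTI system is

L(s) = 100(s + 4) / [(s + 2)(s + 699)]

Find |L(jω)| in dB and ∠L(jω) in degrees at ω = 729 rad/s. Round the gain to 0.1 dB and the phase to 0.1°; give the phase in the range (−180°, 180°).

-20.1 dB, -46.4°

At s = jω = j729:
zero (s+4): 4 + j729 → |·| = √(4²+729²) = √531457 ≈ 729.01, ∠ = arctan(729/4) ≈ 89.69°
pole (s+2): 2 + j729 → |·| = √(2²+729²) = √531445 ≈ 729, ∠ = arctan(729/2) ≈ 89.84°
pole (s+699): 699 + j729 → |·| = √(699²+729²) = √1020042 ≈ 1010, ∠ = arctan(729/699) ≈ 46.20°
|L| = 100 · 729.01 / 7.3629e+05 ≈ 0.099011
Gain = 20 log₁₀(0.099011) ≈ -20.09 dB
∠L = 89.69° − 136.04° = -46.35°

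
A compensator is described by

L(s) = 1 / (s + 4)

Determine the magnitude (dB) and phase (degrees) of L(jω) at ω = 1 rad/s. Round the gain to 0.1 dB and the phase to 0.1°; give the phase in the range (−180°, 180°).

-12.3 dB, -14.0°

Substitute s = j1:
Numerator: 1 = 1 + j0
Denominator: (j1) + 4 = 4 + j1
|N| = √(1² + 0²) ≈ 1, ∠N ≈ 0.00°
|D| = √(4² + 1²) ≈ 4.1231, ∠D ≈ 14.04°
|L| = 1 / 4.1231 ≈ 0.24254
Gain = 20 log₁₀(0.24254) ≈ -12.30 dB
∠L = 0.00° − 14.04° = -14.04°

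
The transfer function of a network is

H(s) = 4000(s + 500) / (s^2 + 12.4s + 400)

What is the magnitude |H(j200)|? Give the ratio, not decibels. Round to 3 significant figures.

54.3

At s = jω = j200:
zero (s+500): 500 + j200 → |·| = √(500²+200²) = √290000 ≈ 538.52, ∠ = arctan(200/500) ≈ 21.80°
quadratic: (j200)² + 12.4·j200 + 400 = -39600 + j2480 → |·| ≈ 39678, ∠ ≈ 176.42°
|H| = 4000 · 538.52 / 39678 ≈ 54.289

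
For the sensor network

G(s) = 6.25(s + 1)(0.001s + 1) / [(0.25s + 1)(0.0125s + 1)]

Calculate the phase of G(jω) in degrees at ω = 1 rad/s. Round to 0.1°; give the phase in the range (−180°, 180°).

30.3°

At ω = 1 rad/s:
zero (1 + j1·1) = 1 + j1 → |·| ≈ 1.4142, ∠ ≈ 45.00°
zero (1 + j1·0.001) = 1 + j0.001 → |·| ≈ 1, ∠ ≈ 0.06°
pole (1 + j1·0.25) = 1 + j0.25 → |·| ≈ 1.0308, ∠ ≈ 14.04°
pole (1 + j1·0.0125) = 1 + j0.0125 → |·| ≈ 1.0001, ∠ ≈ 0.72°
∠G = (45.00° + 0.06°) − (14.04° + 0.72°) = 30.30°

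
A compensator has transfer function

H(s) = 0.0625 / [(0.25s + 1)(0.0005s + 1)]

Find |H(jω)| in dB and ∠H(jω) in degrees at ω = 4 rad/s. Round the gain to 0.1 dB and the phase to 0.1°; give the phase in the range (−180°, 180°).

At ω = 4 rad/s:
pole (1 + j4·0.25) = 1 + j1 → |·| ≈ 1.4142, ∠ ≈ 45.00°
pole (1 + j4·0.0005) = 1 + j0.002 → |·| ≈ 1, ∠ ≈ 0.11°
|H| = 0.0625 · 1 / (1.4142 · 1) ≈ 0.044195
Gain = 20 log₁₀(0.044195) ≈ -27.09 dB
∠H = (0°) − (45.00° + 0.11°) = -45.11°

-27.1 dB, -45.1°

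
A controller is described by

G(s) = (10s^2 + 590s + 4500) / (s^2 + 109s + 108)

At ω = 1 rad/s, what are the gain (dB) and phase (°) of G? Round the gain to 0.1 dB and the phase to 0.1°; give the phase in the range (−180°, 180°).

29.4 dB, -38.0°

Substitute s = j1:
Numerator: 10(j1)^2 + 590(j1) + 4500 = 4490 + j590
Denominator: (j1)^2 + 109(j1) + 108 = 107 + j109
|N| = √(4490² + 590²) ≈ 4528.6, ∠N ≈ 7.49°
|D| = √(107² + 109²) ≈ 152.74, ∠D ≈ 45.53°
|G| = 4528.6 / 152.74 ≈ 29.649
Gain = 20 log₁₀(29.649) ≈ 29.44 dB
∠G = 7.49° − 45.53° = -38.04°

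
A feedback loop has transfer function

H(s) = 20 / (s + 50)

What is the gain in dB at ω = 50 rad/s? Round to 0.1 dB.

Substitute s = j50:
Numerator: 20 = 20 + j0
Denominator: (j50) + 50 = 50 + j50
|N| = √(20² + 0²) ≈ 20, ∠N ≈ 0.00°
|D| = √(50² + 50²) ≈ 70.711, ∠D ≈ 45.00°
|H| = 20 / 70.711 ≈ 0.28284
Gain = 20 log₁₀(0.28284) ≈ -10.97 dB

-11.0 dB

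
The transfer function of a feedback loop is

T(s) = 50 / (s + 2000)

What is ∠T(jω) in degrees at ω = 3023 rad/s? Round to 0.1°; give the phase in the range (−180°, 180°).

Substitute s = j3023:
Numerator: 50 = 50 + j0
Denominator: (j3023) + 2000 = 2000 + j3023
|N| = √(50² + 0²) ≈ 50, ∠N ≈ 0.00°
|D| = √(2000² + 3023²) ≈ 3624.7, ∠D ≈ 56.51°
∠T = 0.00° − 56.51° = -56.51°

-56.5°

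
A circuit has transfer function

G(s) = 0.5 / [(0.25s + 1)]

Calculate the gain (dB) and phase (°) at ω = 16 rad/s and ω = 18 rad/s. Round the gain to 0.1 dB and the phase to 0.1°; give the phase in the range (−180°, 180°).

ω = 16: -18.3 dB, -76.0°; ω = 18: -19.3 dB, -77.5°

At ω = 16 rad/s:
pole (1 + j16·0.25) = 1 + j4 → |·| ≈ 4.1231, ∠ ≈ 75.96°
|G| = 0.5 · 1 / (4.1231) ≈ 0.12127
Gain = 20 log₁₀(0.12127) ≈ -18.32 dB
∠G = (0°) − (75.96°) = -75.96°

At ω = 18 rad/s:
pole (1 + j18·0.25) = 1 + j4.5 → |·| ≈ 4.6098, ∠ ≈ 77.47°
|G| = 0.5 · 1 / (4.6098) ≈ 0.10846
Gain = 20 log₁₀(0.10846) ≈ -19.29 dB
∠G = (0°) − (77.47°) = -77.47°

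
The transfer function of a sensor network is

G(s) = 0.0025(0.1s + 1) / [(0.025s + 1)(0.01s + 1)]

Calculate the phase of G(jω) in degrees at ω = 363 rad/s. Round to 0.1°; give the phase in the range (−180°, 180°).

-69.9°

At ω = 363 rad/s:
zero (1 + j363·0.1) = 1 + j36.3 → |·| ≈ 36.314, ∠ ≈ 88.42°
pole (1 + j363·0.025) = 1 + j9.075 → |·| ≈ 9.1299, ∠ ≈ 83.71°
pole (1 + j363·0.01) = 1 + j3.63 → |·| ≈ 3.7652, ∠ ≈ 74.60°
∠G = (88.42°) − (83.71° + 74.60°) = -69.89°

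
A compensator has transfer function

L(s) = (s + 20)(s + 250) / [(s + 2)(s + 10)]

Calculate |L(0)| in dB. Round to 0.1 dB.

L(0) = 1·20·250 / (2·10) = 250
20 log₁₀(250) ≈ 47.96 dB

48.0 dB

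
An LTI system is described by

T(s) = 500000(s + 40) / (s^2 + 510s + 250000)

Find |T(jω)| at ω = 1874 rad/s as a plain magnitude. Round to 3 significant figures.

At s = jω = j1874:
zero (s+40): 40 + j1874 → |·| = √(40²+1874²) = √3513476 ≈ 1874.4, ∠ = arctan(1874/40) ≈ 88.78°
quadratic: (j1874)² + 510·j1874 + 250000 = -3261876 + j955740 → |·| ≈ 3.399e+06, ∠ ≈ 163.67°
|T| = 500000 · 1874.4 / 3.399e+06 ≈ 275.73

276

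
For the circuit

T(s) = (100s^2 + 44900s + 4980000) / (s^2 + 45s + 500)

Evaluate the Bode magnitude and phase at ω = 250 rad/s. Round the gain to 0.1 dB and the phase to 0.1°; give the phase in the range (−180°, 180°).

45.1 dB, -73.3°

Substitute s = j250:
Numerator: 100(j250)^2 + 44900(j250) + 4980000 = -1270000 + j11225000
Denominator: (j250)^2 + 45(j250) + 500 = -62000 + j11250
|N| = √(1270000² + 11225000²) ≈ 1.1297e+07, ∠N ≈ 96.46°
|D| = √(62000² + 11250²) ≈ 63012, ∠D ≈ 169.72°
|T| = 1.1297e+07 / 63012 ≈ 179.28
Gain = 20 log₁₀(179.28) ≈ 45.07 dB
∠T = 96.46° − 169.72° = -73.26°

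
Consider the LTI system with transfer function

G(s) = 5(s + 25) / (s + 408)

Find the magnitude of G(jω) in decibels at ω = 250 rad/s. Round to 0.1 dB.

At s = jω = j250:
zero (s+25): 25 + j250 → |·| = √(25²+250²) = √63125 ≈ 251.25, ∠ = arctan(250/25) ≈ 84.29°
pole (s+408): 408 + j250 → |·| = √(408²+250²) = √228964 ≈ 478.5, ∠ = arctan(250/408) ≈ 31.50°
|G| = 5 · 251.25 / 478.5 ≈ 2.6254
Gain = 20 log₁₀(2.6254) ≈ 8.38 dB

8.4 dB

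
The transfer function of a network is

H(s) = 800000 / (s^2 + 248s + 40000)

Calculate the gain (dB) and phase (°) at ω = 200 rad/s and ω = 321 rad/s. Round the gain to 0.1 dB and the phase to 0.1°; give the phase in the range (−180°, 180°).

ω = 200: 24.2 dB, -90.0°; ω = 321: 17.9 dB, -128.4°

At s = jω = j200:
quadratic: (j200)² + 248·j200 + 40000 = 0 + j49600 → |·| ≈ 49600, ∠ ≈ 90.00°
|H| = 800000 / 49600 ≈ 16.129
Gain = 20 log₁₀(16.129) ≈ 24.15 dB
∠H = 0.00° − 90.00° = -90.00°

At s = jω = j321:
quadratic: (j321)² + 248·j321 + 40000 = -63041 + j79608 → |·| ≈ 1.0155e+05, ∠ ≈ 128.38°
|H| = 800000 / 1.0155e+05 ≈ 7.8779
Gain = 20 log₁₀(7.8779) ≈ 17.93 dB
∠H = 0.00° − 128.38° = -128.38°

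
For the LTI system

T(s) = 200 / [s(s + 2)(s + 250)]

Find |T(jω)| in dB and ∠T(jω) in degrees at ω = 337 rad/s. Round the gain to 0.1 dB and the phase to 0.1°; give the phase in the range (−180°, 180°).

-107.5 dB, 126.9°

At s = jω = j337:
pole (s+2): 2 + j337 → |·| = √(2²+337²) = √113573 ≈ 337.01, ∠ = arctan(337/2) ≈ 89.66°
pole (s+250): 250 + j337 → |·| = √(250²+337²) = √176069 ≈ 419.61, ∠ = arctan(337/250) ≈ 53.43°
pole at origin: |s| = 337, ∠ = 90.00° (in denominator)
|T| = 200 / 4.7656e+07 ≈ 4.1967e-06
Gain = 20 log₁₀(4.1967e-06) ≈ -107.54 dB
∠T = 0.00° − 233.09° = -233.09° ≡ 126.91° (principal value)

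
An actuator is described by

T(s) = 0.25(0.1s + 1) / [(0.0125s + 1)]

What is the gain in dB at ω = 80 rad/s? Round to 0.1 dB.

At ω = 80 rad/s:
zero (1 + j80·0.1) = 1 + j8 → |·| ≈ 8.0623, ∠ ≈ 82.87°
pole (1 + j80·0.0125) = 1 + j1 → |·| ≈ 1.4142, ∠ ≈ 45.00°
|T| = 0.25 · 8.0623 / (1.4142) ≈ 1.4252
Gain = 20 log₁₀(1.4252) ≈ 3.08 dB

3.1 dB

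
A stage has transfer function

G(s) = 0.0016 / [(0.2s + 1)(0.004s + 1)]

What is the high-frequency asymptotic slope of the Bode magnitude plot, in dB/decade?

Each pole contributes −20 dB/decade at high frequency; each zero contributes +20 dB/decade.
Net: 0 zero(s) − 2 pole(s) → -40 dB/decade.

-40 dB/decade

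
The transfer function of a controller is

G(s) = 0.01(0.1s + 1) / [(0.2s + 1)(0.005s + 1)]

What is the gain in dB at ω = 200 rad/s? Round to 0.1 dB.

-49.0 dB

At ω = 200 rad/s:
zero (1 + j200·0.1) = 1 + j20 → |·| ≈ 20.025, ∠ ≈ 87.14°
pole (1 + j200·0.2) = 1 + j40 → |·| ≈ 40.012, ∠ ≈ 88.57°
pole (1 + j200·0.005) = 1 + j1 → |·| ≈ 1.4142, ∠ ≈ 45.00°
|G| = 0.01 · 20.025 / (40.012 · 1.4142) ≈ 0.0035389
Gain = 20 log₁₀(0.0035389) ≈ -49.02 dB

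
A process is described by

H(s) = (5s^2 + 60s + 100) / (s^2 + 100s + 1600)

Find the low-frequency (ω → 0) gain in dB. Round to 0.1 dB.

-24.1 dB

H(0) = 100 / 1600 = 0.0625
20 log₁₀(0.0625) ≈ -24.08 dB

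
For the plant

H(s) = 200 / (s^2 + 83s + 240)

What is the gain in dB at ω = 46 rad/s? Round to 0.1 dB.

Substitute s = j46:
Numerator: 200 = 200 + j0
Denominator: (j46)^2 + 83(j46) + 240 = -1876 + j3818
|N| = √(200² + 0²) ≈ 200, ∠N ≈ 0.00°
|D| = √(1876² + 3818²) ≈ 4254, ∠D ≈ 116.17°
|H| = 200 / 4254 ≈ 0.047015
Gain = 20 log₁₀(0.047015) ≈ -26.56 dB

-26.6 dB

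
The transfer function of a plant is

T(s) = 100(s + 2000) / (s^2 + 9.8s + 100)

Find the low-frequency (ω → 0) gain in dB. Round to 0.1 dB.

T(0) = 100·2000 / 100 = 2000
20 log₁₀(2000) ≈ 66.02 dB

66.0 dB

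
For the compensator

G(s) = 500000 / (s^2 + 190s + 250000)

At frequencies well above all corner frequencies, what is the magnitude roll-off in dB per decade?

-40 dB/decade

Each pole contributes −20 dB/decade at high frequency; each zero contributes +20 dB/decade.
Net: 0 zero(s) − 2 pole(s) → -40 dB/decade.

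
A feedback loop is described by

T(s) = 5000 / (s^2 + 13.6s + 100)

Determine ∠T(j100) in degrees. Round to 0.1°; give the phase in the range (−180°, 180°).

At s = jω = j100:
quadratic: (j100)² + 13.6·j100 + 100 = -9900 + j1360 → |·| ≈ 9993, ∠ ≈ 172.18°
∠T = 0.00° − 172.18° = -172.18°

-172.2°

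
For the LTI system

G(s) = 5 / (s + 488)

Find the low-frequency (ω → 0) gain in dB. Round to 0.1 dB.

G(0) = 5 / 488 ≈ 0.010246
20 log₁₀(0.010246) ≈ -39.79 dB

-39.8 dB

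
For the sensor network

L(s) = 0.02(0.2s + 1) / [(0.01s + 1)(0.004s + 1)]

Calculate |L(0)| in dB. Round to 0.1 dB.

L(0) = 0.02 · 1 / 1 = 0.02
20 log₁₀(0.02) ≈ -33.98 dB

-34.0 dB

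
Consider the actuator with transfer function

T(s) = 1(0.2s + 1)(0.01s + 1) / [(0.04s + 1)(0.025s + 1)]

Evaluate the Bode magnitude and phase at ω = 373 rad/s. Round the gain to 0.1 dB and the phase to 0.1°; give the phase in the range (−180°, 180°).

At ω = 373 rad/s:
zero (1 + j373·0.2) = 1 + j74.6 → |·| ≈ 74.607, ∠ ≈ 89.23°
zero (1 + j373·0.01) = 1 + j3.73 → |·| ≈ 3.8617, ∠ ≈ 74.99°
pole (1 + j373·0.04) = 1 + j14.92 → |·| ≈ 14.953, ∠ ≈ 86.17°
pole (1 + j373·0.025) = 1 + j9.325 → |·| ≈ 9.3785, ∠ ≈ 83.88°
|T| = 1 · 74.607 · 3.8617 / (14.953 · 9.3785) ≈ 2.0545
Gain = 20 log₁₀(2.0545) ≈ 6.25 dB
∠T = (89.23° + 74.99°) − (86.17° + 83.88°) = -5.83°

6.3 dB, -5.8°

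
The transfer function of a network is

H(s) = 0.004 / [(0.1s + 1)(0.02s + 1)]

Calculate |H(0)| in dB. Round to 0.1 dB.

-48.0 dB

H(0) = 0.004 · 1 / 1 = 0.004
20 log₁₀(0.004) ≈ -47.96 dB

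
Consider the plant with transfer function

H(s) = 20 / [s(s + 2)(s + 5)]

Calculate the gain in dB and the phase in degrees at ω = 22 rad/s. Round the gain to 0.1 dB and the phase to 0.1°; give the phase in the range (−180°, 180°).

At s = jω = j22:
pole (s+2): 2 + j22 → |·| = √(2²+22²) = √488 ≈ 22.091, ∠ = arctan(22/2) ≈ 84.81°
pole (s+5): 5 + j22 → |·| = √(5²+22²) = √509 ≈ 22.561, ∠ = arctan(22/5) ≈ 77.20°
pole at origin: |s| = 22, ∠ = 90.00° (in denominator)
|H| = 20 / 10965 ≈ 0.001824
Gain = 20 log₁₀(0.001824) ≈ -54.78 dB
∠H = 0.00° − 252.01° = -252.01° ≡ 107.99° (principal value)

-54.8 dB, 108.0°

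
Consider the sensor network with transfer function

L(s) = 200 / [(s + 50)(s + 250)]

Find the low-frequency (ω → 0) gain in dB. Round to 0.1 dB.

L(0) = 200 / (50·250) = 0.016
20 log₁₀(0.016) ≈ -35.92 dB

-35.9 dB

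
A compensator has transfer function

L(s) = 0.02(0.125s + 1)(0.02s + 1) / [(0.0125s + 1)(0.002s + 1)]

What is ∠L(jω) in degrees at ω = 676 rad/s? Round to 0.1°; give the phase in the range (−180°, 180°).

At ω = 676 rad/s:
zero (1 + j676·0.125) = 1 + j84.5 → |·| ≈ 84.506, ∠ ≈ 89.32°
zero (1 + j676·0.02) = 1 + j13.52 → |·| ≈ 13.557, ∠ ≈ 85.77°
pole (1 + j676·0.0125) = 1 + j8.45 → |·| ≈ 8.509, ∠ ≈ 83.25°
pole (1 + j676·0.002) = 1 + j1.352 → |·| ≈ 1.6816, ∠ ≈ 53.51°
∠L = (89.32° + 85.77°) − (83.25° + 53.51°) = 38.33°

38.3°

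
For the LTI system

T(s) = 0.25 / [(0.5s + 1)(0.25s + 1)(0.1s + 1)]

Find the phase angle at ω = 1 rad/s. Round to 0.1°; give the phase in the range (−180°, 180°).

-46.3°

At ω = 1 rad/s:
pole (1 + j1·0.5) = 1 + j0.5 → |·| ≈ 1.118, ∠ ≈ 26.57°
pole (1 + j1·0.25) = 1 + j0.25 → |·| ≈ 1.0308, ∠ ≈ 14.04°
pole (1 + j1·0.1) = 1 + j0.1 → |·| ≈ 1.005, ∠ ≈ 5.71°
∠T = (0°) − (26.57° + 14.04° + 5.71°) = -46.32°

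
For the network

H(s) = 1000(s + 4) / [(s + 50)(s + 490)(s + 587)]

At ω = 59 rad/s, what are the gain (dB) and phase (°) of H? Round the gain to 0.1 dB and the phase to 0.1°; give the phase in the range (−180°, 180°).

-51.6 dB, 23.8°

At s = jω = j59:
zero (s+4): 4 + j59 → |·| = √(4²+59²) = √3497 ≈ 59.135, ∠ = arctan(59/4) ≈ 86.12°
pole (s+50): 50 + j59 → |·| = √(50²+59²) = √5981 ≈ 77.337, ∠ = arctan(59/50) ≈ 49.72°
pole (s+490): 490 + j59 → |·| = √(490²+59²) = √243581 ≈ 493.54, ∠ = arctan(59/490) ≈ 6.87°
pole (s+587): 587 + j59 → |·| = √(587²+59²) = √348050 ≈ 589.96, ∠ = arctan(59/587) ≈ 5.74°
|H| = 1000 · 59.135 / 2.2518e+07 ≈ 0.0026261
Gain = 20 log₁₀(0.0026261) ≈ -51.61 dB
∠H = 86.12° − 62.33° = 23.79°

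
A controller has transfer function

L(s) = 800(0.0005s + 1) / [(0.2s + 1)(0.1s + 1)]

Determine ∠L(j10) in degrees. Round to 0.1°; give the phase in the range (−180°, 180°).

-108.1°

At ω = 10 rad/s:
zero (1 + j10·0.0005) = 1 + j0.005 → |·| ≈ 1, ∠ ≈ 0.29°
pole (1 + j10·0.2) = 1 + j2 → |·| ≈ 2.2361, ∠ ≈ 63.43°
pole (1 + j10·0.1) = 1 + j1 → |·| ≈ 1.4142, ∠ ≈ 45.00°
∠L = (0.29°) − (63.43° + 45.00°) = -108.14°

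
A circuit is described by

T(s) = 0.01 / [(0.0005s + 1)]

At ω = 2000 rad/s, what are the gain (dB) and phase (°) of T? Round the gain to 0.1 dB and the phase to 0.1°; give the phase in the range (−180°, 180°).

-43.0 dB, -45.0°

At ω = 2000 rad/s:
pole (1 + j2000·0.0005) = 1 + j1 → |·| ≈ 1.4142, ∠ ≈ 45.00°
|T| = 0.01 · 1 / (1.4142) ≈ 0.0070711
Gain = 20 log₁₀(0.0070711) ≈ -43.01 dB
∠T = (0°) − (45.00°) = -45.00°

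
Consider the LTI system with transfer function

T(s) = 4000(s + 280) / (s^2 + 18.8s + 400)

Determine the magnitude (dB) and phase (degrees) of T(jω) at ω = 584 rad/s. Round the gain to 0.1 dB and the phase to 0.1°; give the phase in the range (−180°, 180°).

At s = jω = j584:
zero (s+280): 280 + j584 → |·| = √(280²+584²) = √419456 ≈ 647.65, ∠ = arctan(584/280) ≈ 64.38°
quadratic: (j584)² + 18.8·j584 + 400 = -340656 + j10979.2 → |·| ≈ 3.4083e+05, ∠ ≈ 178.15°
|T| = 4000 · 647.65 / 3.4083e+05 ≈ 7.6009
Gain = 20 log₁₀(7.6009) ≈ 17.62 dB
∠T = 64.38° − 178.15° = -113.77°

17.6 dB, -113.8°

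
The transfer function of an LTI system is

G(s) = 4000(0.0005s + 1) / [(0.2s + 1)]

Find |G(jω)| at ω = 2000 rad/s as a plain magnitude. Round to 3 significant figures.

14.1

At ω = 2000 rad/s:
zero (1 + j2000·0.0005) = 1 + j1 → |·| ≈ 1.4142, ∠ ≈ 45.00°
pole (1 + j2000·0.2) = 1 + j400 → |·| ≈ 400, ∠ ≈ 89.86°
|G| = 4000 · 1.4142 / (400) ≈ 14.142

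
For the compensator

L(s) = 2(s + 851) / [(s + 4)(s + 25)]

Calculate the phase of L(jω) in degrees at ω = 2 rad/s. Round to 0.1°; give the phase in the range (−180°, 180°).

At s = jω = j2:
zero (s+851): 851 + j2 → |·| = √(851²+2²) = √724205 ≈ 851, ∠ = arctan(2/851) ≈ 0.13°
pole (s+4): 4 + j2 → |·| = √(4²+2²) = √20 ≈ 4.4721, ∠ = arctan(2/4) ≈ 26.57°
pole (s+25): 25 + j2 → |·| = √(25²+2²) = √629 ≈ 25.08, ∠ = arctan(2/25) ≈ 4.57°
∠L = 0.13° − 31.14° = -31.01°

-31.0°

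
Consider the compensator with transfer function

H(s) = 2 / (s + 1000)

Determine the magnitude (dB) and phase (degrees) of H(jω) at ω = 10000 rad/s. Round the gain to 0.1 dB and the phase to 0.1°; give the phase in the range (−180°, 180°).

Substitute s = j10000:
Numerator: 2 = 2 + j0
Denominator: (j10000) + 1000 = 1000 + j10000
|N| = √(2² + 0²) ≈ 2, ∠N ≈ 0.00°
|D| = √(1000² + 10000²) ≈ 10050, ∠D ≈ 84.29°
|H| = 2 / 10050 ≈ 0.000199
Gain = 20 log₁₀(0.000199) ≈ -74.02 dB
∠H = 0.00° − 84.29° = -84.29°

-74.0 dB, -84.3°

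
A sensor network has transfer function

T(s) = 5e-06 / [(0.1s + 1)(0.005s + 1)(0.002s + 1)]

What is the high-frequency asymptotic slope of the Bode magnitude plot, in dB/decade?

Each pole contributes −20 dB/decade at high frequency; each zero contributes +20 dB/decade.
Net: 0 zero(s) − 3 pole(s) → -60 dB/decade.

-60 dB/decade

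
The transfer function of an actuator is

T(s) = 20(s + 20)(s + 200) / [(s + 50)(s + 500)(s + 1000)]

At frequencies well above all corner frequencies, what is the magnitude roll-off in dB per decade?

Each pole contributes −20 dB/decade at high frequency; each zero contributes +20 dB/decade.
Net: 2 zero(s) − 3 pole(s) → -20 dB/decade.

-20 dB/decade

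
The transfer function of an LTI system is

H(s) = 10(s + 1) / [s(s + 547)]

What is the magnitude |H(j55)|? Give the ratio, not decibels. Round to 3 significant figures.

At s = jω = j55:
zero (s+1): 1 + j55 → |·| = √(1²+55²) = √3026 ≈ 55.009, ∠ = arctan(55/1) ≈ 88.96°
pole (s+547): 547 + j55 → |·| = √(547²+55²) = √302234 ≈ 549.76, ∠ = arctan(55/547) ≈ 5.74°
pole at origin: |s| = 55, ∠ = 90.00° (in denominator)
|H| = 10 · 55.009 / 30237 ≈ 0.018193

0.0182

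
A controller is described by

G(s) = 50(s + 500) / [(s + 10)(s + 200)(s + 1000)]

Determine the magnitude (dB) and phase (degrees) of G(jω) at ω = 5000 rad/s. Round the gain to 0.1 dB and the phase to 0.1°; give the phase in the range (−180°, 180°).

At s = jω = j5000:
zero (s+500): 500 + j5000 → |·| = √(500²+5000²) = √25250000 ≈ 5024.9, ∠ = arctan(5000/500) ≈ 84.29°
pole (s+10): 10 + j5000 → |·| = √(10²+5000²) = √25000100 ≈ 5000, ∠ = arctan(5000/10) ≈ 89.89°
pole (s+200): 200 + j5000 → |·| = √(200²+5000²) = √25040000 ≈ 5004, ∠ = arctan(5000/200) ≈ 87.71°
pole (s+1000): 1000 + j5000 → |·| = √(1000²+5000²) = √26000000 ≈ 5099, ∠ = arctan(5000/1000) ≈ 78.69°
|G| = 50 · 5024.9 / 1.2758e+11 ≈ 1.9693e-06
Gain = 20 log₁₀(1.9693e-06) ≈ -114.11 dB
∠G = 84.29° − 256.29° = -172.00°

-114.1 dB, -172.0°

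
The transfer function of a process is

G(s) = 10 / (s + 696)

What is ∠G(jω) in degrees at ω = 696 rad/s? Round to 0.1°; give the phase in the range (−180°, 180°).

Substitute s = j696:
Numerator: 10 = 10 + j0
Denominator: (j696) + 696 = 696 + j696
|N| = √(10² + 0²) ≈ 10, ∠N ≈ 0.00°
|D| = √(696² + 696²) ≈ 984.29, ∠D ≈ 45.00°
∠G = 0.00° − 45.00° = -45.00°

-45.0°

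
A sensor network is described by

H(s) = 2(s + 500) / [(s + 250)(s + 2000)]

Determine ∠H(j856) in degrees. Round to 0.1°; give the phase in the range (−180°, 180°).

-37.2°

At s = jω = j856:
zero (s+500): 500 + j856 → |·| = √(500²+856²) = √982736 ≈ 991.33, ∠ = arctan(856/500) ≈ 59.71°
pole (s+250): 250 + j856 → |·| = √(250²+856²) = √795236 ≈ 891.76, ∠ = arctan(856/250) ≈ 73.72°
pole (s+2000): 2000 + j856 → |·| = √(2000²+856²) = √4732736 ≈ 2175.5, ∠ = arctan(856/2000) ≈ 23.17°
∠H = 59.71° − 96.89° = -37.18°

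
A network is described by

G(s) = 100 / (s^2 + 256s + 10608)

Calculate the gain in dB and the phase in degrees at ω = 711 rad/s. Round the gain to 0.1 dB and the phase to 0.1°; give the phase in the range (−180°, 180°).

Substitute s = j711:
Numerator: 100 = 100 + j0
Denominator: (j711)^2 + 256(j711) + 10608 = -494913 + j182016
|N| = √(100² + 0²) ≈ 100, ∠N ≈ 0.00°
|D| = √(494913² + 182016²) ≈ 5.2732e+05, ∠D ≈ 159.81°
|G| = 100 / 5.2732e+05 ≈ 0.00018964
Gain = 20 log₁₀(0.00018964) ≈ -74.44 dB
∠G = 0.00° − 159.81° = -159.81°

-74.4 dB, -159.8°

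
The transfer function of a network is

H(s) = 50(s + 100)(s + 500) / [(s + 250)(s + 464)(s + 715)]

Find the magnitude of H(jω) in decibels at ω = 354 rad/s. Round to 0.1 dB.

-25.1 dB

At s = jω = j354:
zero (s+100): 100 + j354 → |·| = √(100²+354²) = √135316 ≈ 367.85, ∠ = arctan(354/100) ≈ 74.23°
zero (s+500): 500 + j354 → |·| = √(500²+354²) = √375316 ≈ 612.63, ∠ = arctan(354/500) ≈ 35.30°
pole (s+250): 250 + j354 → |·| = √(250²+354²) = √187816 ≈ 433.38, ∠ = arctan(354/250) ≈ 54.77°
pole (s+464): 464 + j354 → |·| = √(464²+354²) = √340612 ≈ 583.62, ∠ = arctan(354/464) ≈ 37.34°
pole (s+715): 715 + j354 → |·| = √(715²+354²) = √636541 ≈ 797.84, ∠ = arctan(354/715) ≈ 26.34°
|H| = 50 · 2.2536e+05 / 2.018e+08 ≈ 0.055837
Gain = 20 log₁₀(0.055837) ≈ -25.06 dB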